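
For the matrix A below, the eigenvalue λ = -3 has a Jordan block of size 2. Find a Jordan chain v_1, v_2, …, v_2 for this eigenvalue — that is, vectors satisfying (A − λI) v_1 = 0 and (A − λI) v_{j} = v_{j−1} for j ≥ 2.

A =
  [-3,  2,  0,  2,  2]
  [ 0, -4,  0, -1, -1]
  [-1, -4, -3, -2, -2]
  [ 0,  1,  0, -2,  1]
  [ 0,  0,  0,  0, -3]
A Jordan chain for λ = -3 of length 2:
v_1 = (0, 0, -1, 0, 0)ᵀ
v_2 = (1, 0, 0, 0, 0)ᵀ

Let N = A − (-3)·I. We want v_2 with N^2 v_2 = 0 but N^1 v_2 ≠ 0; then v_{j-1} := N · v_j for j = 2, …, 2.

Pick v_2 = (1, 0, 0, 0, 0)ᵀ.
Then v_1 = N · v_2 = (0, 0, -1, 0, 0)ᵀ.

Sanity check: (A − (-3)·I) v_1 = (0, 0, 0, 0, 0)ᵀ = 0. ✓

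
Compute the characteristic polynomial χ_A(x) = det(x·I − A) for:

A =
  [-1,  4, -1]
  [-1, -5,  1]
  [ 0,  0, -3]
x^3 + 9*x^2 + 27*x + 27

Expanding det(x·I − A) (e.g. by cofactor expansion or by noting that A is similar to its Jordan form J, which has the same characteristic polynomial as A) gives
  χ_A(x) = x^3 + 9*x^2 + 27*x + 27
which factors as (x + 3)^3. The eigenvalues (with algebraic multiplicities) are λ = -3 with multiplicity 3.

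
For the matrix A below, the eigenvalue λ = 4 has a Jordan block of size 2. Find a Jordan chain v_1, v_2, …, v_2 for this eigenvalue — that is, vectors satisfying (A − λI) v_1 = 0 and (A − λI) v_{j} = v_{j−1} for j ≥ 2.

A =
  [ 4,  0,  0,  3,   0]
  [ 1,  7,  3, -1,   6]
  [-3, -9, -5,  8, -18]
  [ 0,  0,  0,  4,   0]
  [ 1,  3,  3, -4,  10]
A Jordan chain for λ = 4 of length 2:
v_1 = (0, 1, -3, 0, 1)ᵀ
v_2 = (1, 0, 0, 0, 0)ᵀ

Let N = A − (4)·I. We want v_2 with N^2 v_2 = 0 but N^1 v_2 ≠ 0; then v_{j-1} := N · v_j for j = 2, …, 2.

Pick v_2 = (1, 0, 0, 0, 0)ᵀ.
Then v_1 = N · v_2 = (0, 1, -3, 0, 1)ᵀ.

Sanity check: (A − (4)·I) v_1 = (0, 0, 0, 0, 0)ᵀ = 0. ✓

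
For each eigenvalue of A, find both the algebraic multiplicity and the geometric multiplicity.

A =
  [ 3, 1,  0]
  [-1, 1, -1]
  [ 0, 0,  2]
λ = 2: alg = 3, geom = 1

Step 1 — factor the characteristic polynomial to read off the algebraic multiplicities:
  χ_A(x) = (x - 2)^3

Step 2 — compute geometric multiplicities via the rank-nullity identity g(λ) = n − rank(A − λI):
  rank(A − (2)·I) = 2, so dim ker(A − (2)·I) = n − 2 = 1

Summary:
  λ = 2: algebraic multiplicity = 3, geometric multiplicity = 1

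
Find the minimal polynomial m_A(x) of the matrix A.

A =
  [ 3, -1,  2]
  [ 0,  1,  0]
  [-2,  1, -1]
x^2 - 2*x + 1

The characteristic polynomial is χ_A(x) = (x - 1)^3, so the eigenvalues are known. The minimal polynomial is
  m_A(x) = Π_λ (x − λ)^{k_λ}
where k_λ is the size of the *largest* Jordan block for λ (equivalently, the smallest k with (A − λI)^k v = 0 for every generalised eigenvector v of λ).

  λ = 1: largest Jordan block has size 2, contributing (x − 1)^2

So m_A(x) = (x - 1)^2 = x^2 - 2*x + 1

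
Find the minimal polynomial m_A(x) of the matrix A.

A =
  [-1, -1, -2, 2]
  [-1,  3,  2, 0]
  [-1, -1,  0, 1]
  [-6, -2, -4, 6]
x^2 - 4*x + 4

The characteristic polynomial is χ_A(x) = (x - 2)^4, so the eigenvalues are known. The minimal polynomial is
  m_A(x) = Π_λ (x − λ)^{k_λ}
where k_λ is the size of the *largest* Jordan block for λ (equivalently, the smallest k with (A − λI)^k v = 0 for every generalised eigenvector v of λ).

  λ = 2: largest Jordan block has size 2, contributing (x − 2)^2

So m_A(x) = (x - 2)^2 = x^2 - 4*x + 4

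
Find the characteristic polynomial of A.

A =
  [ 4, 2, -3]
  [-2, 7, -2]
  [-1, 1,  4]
x^3 - 15*x^2 + 75*x - 125

Expanding det(x·I − A) (e.g. by cofactor expansion or by noting that A is similar to its Jordan form J, which has the same characteristic polynomial as A) gives
  χ_A(x) = x^3 - 15*x^2 + 75*x - 125
which factors as (x - 5)^3. The eigenvalues (with algebraic multiplicities) are λ = 5 with multiplicity 3.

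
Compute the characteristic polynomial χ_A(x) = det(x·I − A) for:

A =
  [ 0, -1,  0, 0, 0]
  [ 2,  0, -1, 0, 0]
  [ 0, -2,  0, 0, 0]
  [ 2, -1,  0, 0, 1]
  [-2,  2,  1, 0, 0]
x^5

Expanding det(x·I − A) (e.g. by cofactor expansion or by noting that A is similar to its Jordan form J, which has the same characteristic polynomial as A) gives
  χ_A(x) = x^5
which factors as x^5. The eigenvalues (with algebraic multiplicities) are λ = 0 with multiplicity 5.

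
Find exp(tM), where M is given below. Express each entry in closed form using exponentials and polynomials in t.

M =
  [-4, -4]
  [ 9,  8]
e^{tM} =
  [-6*t*exp(2*t) + exp(2*t), -4*t*exp(2*t)]
  [9*t*exp(2*t), 6*t*exp(2*t) + exp(2*t)]

Strategy: write M = P · J · P⁻¹ where J is a Jordan canonical form, so e^{tM} = P · e^{tJ} · P⁻¹, and e^{tJ} can be computed block-by-block.

M has Jordan form
J =
  [2, 1]
  [0, 2]
(up to reordering of blocks).

Per-block formulas:
  For a 2×2 Jordan block J_2(2): exp(t · J_2(2)) = e^(2t)·(I + t·N), where N is the 2×2 nilpotent shift.

After assembling e^{tJ} and conjugating by P, we get:

e^{tM} =
  [-6*t*exp(2*t) + exp(2*t), -4*t*exp(2*t)]
  [9*t*exp(2*t), 6*t*exp(2*t) + exp(2*t)]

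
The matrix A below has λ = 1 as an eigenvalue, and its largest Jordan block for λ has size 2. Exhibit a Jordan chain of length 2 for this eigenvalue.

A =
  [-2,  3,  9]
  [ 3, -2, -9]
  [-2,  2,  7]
A Jordan chain for λ = 1 of length 2:
v_1 = (-3, 3, -2)ᵀ
v_2 = (1, 0, 0)ᵀ

Let N = A − (1)·I. We want v_2 with N^2 v_2 = 0 but N^1 v_2 ≠ 0; then v_{j-1} := N · v_j for j = 2, …, 2.

Pick v_2 = (1, 0, 0)ᵀ.
Then v_1 = N · v_2 = (-3, 3, -2)ᵀ.

Sanity check: (A − (1)·I) v_1 = (0, 0, 0)ᵀ = 0. ✓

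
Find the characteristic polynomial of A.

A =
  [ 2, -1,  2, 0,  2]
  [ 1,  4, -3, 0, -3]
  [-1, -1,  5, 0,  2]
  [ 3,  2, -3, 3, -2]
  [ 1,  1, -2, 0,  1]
x^5 - 15*x^4 + 90*x^3 - 270*x^2 + 405*x - 243

Expanding det(x·I − A) (e.g. by cofactor expansion or by noting that A is similar to its Jordan form J, which has the same characteristic polynomial as A) gives
  χ_A(x) = x^5 - 15*x^4 + 90*x^3 - 270*x^2 + 405*x - 243
which factors as (x - 3)^5. The eigenvalues (with algebraic multiplicities) are λ = 3 with multiplicity 5.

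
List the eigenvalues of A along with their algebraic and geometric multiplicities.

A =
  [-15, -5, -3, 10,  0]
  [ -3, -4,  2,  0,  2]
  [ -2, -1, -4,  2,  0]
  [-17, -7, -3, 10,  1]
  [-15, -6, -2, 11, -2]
λ = -3: alg = 5, geom = 2

Step 1 — factor the characteristic polynomial to read off the algebraic multiplicities:
  χ_A(x) = (x + 3)^5

Step 2 — compute geometric multiplicities via the rank-nullity identity g(λ) = n − rank(A − λI):
  rank(A − (-3)·I) = 3, so dim ker(A − (-3)·I) = n − 3 = 2

Summary:
  λ = -3: algebraic multiplicity = 5, geometric multiplicity = 2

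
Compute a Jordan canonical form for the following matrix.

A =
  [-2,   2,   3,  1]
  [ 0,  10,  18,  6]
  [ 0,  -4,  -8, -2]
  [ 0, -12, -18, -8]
J_2(-2) ⊕ J_1(-2) ⊕ J_1(-2)

The characteristic polynomial is
  det(x·I − A) = x^4 + 8*x^3 + 24*x^2 + 32*x + 16 = (x + 2)^4

Eigenvalues and multiplicities (the geometric multiplicity of λ is n − rank(A − λI), which equals the number of Jordan blocks for λ):
  λ = -2: algebraic multiplicity = 4, geometric multiplicity = 3

Determining the block sizes for each eigenvalue:
  λ = -2: 3 blocks summing to 4 forces exactly one block of size 2 and the rest size 1 → block sizes [2, 1, 1]

Assembling the blocks gives a Jordan form
J =
  [-2,  1,  0,  0]
  [ 0, -2,  0,  0]
  [ 0,  0, -2,  0]
  [ 0,  0,  0, -2]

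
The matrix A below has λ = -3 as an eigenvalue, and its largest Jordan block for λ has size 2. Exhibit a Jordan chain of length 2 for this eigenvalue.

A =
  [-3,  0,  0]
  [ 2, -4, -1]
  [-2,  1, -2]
A Jordan chain for λ = -3 of length 2:
v_1 = (0, 2, -2)ᵀ
v_2 = (1, 0, 0)ᵀ

Let N = A − (-3)·I. We want v_2 with N^2 v_2 = 0 but N^1 v_2 ≠ 0; then v_{j-1} := N · v_j for j = 2, …, 2.

Pick v_2 = (1, 0, 0)ᵀ.
Then v_1 = N · v_2 = (0, 2, -2)ᵀ.

Sanity check: (A − (-3)·I) v_1 = (0, 0, 0)ᵀ = 0. ✓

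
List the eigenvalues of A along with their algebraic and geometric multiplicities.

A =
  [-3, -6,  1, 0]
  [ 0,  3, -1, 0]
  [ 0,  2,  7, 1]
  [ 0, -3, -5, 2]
λ = -3: alg = 1, geom = 1; λ = 4: alg = 3, geom = 1

Step 1 — factor the characteristic polynomial to read off the algebraic multiplicities:
  χ_A(x) = (x - 4)^3*(x + 3)

Step 2 — compute geometric multiplicities via the rank-nullity identity g(λ) = n − rank(A − λI):
  rank(A − (-3)·I) = 3, so dim ker(A − (-3)·I) = n − 3 = 1
  rank(A − (4)·I) = 3, so dim ker(A − (4)·I) = n − 3 = 1

Summary:
  λ = -3: algebraic multiplicity = 1, geometric multiplicity = 1
  λ = 4: algebraic multiplicity = 3, geometric multiplicity = 1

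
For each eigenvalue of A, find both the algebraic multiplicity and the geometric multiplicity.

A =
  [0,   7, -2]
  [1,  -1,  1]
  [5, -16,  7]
λ = 2: alg = 3, geom = 1

Step 1 — factor the characteristic polynomial to read off the algebraic multiplicities:
  χ_A(x) = (x - 2)^3

Step 2 — compute geometric multiplicities via the rank-nullity identity g(λ) = n − rank(A − λI):
  rank(A − (2)·I) = 2, so dim ker(A − (2)·I) = n − 2 = 1

Summary:
  λ = 2: algebraic multiplicity = 3, geometric multiplicity = 1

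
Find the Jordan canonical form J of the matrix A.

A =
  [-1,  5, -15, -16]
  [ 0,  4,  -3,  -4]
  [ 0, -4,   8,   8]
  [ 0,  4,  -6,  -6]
J_1(-1) ⊕ J_2(2) ⊕ J_1(2)

The characteristic polynomial is
  det(x·I − A) = x^4 - 5*x^3 + 6*x^2 + 4*x - 8 = (x - 2)^3*(x + 1)

Eigenvalues and multiplicities (the geometric multiplicity of λ is n − rank(A − λI), which equals the number of Jordan blocks for λ):
  λ = -1: algebraic multiplicity = 1, geometric multiplicity = 1
  λ = 2: algebraic multiplicity = 3, geometric multiplicity = 2

Determining the block sizes for each eigenvalue:
  λ = -1: one block (gm = 1), so the single block has size am = 1 → block sizes [1]
  λ = 2: 2 blocks summing to 3 forces exactly one block of size 2 and the rest size 1 → block sizes [2, 1]

Assembling the blocks gives a Jordan form
J =
  [-1, 0, 0, 0]
  [ 0, 2, 1, 0]
  [ 0, 0, 2, 0]
  [ 0, 0, 0, 2]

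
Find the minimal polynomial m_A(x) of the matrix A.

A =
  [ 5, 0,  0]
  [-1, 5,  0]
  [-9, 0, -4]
x^3 - 6*x^2 - 15*x + 100

The characteristic polynomial is χ_A(x) = (x - 5)^2*(x + 4), so the eigenvalues are known. The minimal polynomial is
  m_A(x) = Π_λ (x − λ)^{k_λ}
where k_λ is the size of the *largest* Jordan block for λ (equivalently, the smallest k with (A − λI)^k v = 0 for every generalised eigenvector v of λ).

  λ = -4: largest Jordan block has size 1, contributing (x + 4)
  λ = 5: largest Jordan block has size 2, contributing (x − 5)^2

So m_A(x) = (x - 5)^2*(x + 4) = x^3 - 6*x^2 - 15*x + 100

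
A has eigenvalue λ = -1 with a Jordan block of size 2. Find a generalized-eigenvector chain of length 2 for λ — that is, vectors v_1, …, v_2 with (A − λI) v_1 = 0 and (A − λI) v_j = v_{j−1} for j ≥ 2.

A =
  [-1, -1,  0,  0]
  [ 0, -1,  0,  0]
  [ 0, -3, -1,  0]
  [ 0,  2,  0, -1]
A Jordan chain for λ = -1 of length 2:
v_1 = (-1, 0, -3, 2)ᵀ
v_2 = (0, 1, 0, 0)ᵀ

Let N = A − (-1)·I. We want v_2 with N^2 v_2 = 0 but N^1 v_2 ≠ 0; then v_{j-1} := N · v_j for j = 2, …, 2.

Pick v_2 = (0, 1, 0, 0)ᵀ.
Then v_1 = N · v_2 = (-1, 0, -3, 2)ᵀ.

Sanity check: (A − (-1)·I) v_1 = (0, 0, 0, 0)ᵀ = 0. ✓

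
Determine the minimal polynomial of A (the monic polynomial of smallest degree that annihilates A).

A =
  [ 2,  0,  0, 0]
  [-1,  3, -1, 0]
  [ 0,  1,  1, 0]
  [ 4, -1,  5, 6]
x^4 - 12*x^3 + 48*x^2 - 80*x + 48

The characteristic polynomial is χ_A(x) = (x - 6)*(x - 2)^3, so the eigenvalues are known. The minimal polynomial is
  m_A(x) = Π_λ (x − λ)^{k_λ}
where k_λ is the size of the *largest* Jordan block for λ (equivalently, the smallest k with (A − λI)^k v = 0 for every generalised eigenvector v of λ).

  λ = 2: largest Jordan block has size 3, contributing (x − 2)^3
  λ = 6: largest Jordan block has size 1, contributing (x − 6)

So m_A(x) = (x - 6)*(x - 2)^3 = x^4 - 12*x^3 + 48*x^2 - 80*x + 48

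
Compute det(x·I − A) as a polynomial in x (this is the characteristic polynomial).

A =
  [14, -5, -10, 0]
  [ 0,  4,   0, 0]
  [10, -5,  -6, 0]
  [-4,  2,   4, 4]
x^4 - 16*x^3 + 96*x^2 - 256*x + 256

Expanding det(x·I − A) (e.g. by cofactor expansion or by noting that A is similar to its Jordan form J, which has the same characteristic polynomial as A) gives
  χ_A(x) = x^4 - 16*x^3 + 96*x^2 - 256*x + 256
which factors as (x - 4)^4. The eigenvalues (with algebraic multiplicities) are λ = 4 with multiplicity 4.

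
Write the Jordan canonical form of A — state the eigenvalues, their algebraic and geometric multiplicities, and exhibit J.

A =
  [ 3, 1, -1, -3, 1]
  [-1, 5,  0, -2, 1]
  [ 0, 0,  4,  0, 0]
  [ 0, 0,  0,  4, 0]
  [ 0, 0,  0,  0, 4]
J_3(4) ⊕ J_1(4) ⊕ J_1(4)

The characteristic polynomial is
  det(x·I − A) = x^5 - 20*x^4 + 160*x^3 - 640*x^2 + 1280*x - 1024 = (x - 4)^5

Eigenvalues and multiplicities (the geometric multiplicity of λ is n − rank(A − λI), which equals the number of Jordan blocks for λ):
  λ = 4: algebraic multiplicity = 5, geometric multiplicity = 3

Determining the block sizes for each eigenvalue:
  λ = 4: with am = 5 and gm = 3, the partition is not yet determined (e.g. several partitions of 5 into 3 parts exist). Let N = A − (4)·I. Computing rank(N^1) = 2, rank(N^2) = 1, rank(N^3) = 0; the number of blocks of size ≥ j is rank(N^{j−1}) − rank(N^j), giving [3, 1, 1]. So we have 1 block(s) of size 3, 2 block(s) of size 1 → block sizes [3, 1, 1]

Assembling the blocks gives a Jordan form
J =
  [4, 1, 0, 0, 0]
  [0, 4, 1, 0, 0]
  [0, 0, 4, 0, 0]
  [0, 0, 0, 4, 0]
  [0, 0, 0, 0, 4]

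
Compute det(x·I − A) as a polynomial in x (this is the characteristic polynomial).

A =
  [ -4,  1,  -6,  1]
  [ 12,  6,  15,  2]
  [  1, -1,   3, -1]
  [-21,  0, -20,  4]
x^4 - 9*x^3 + 12*x^2 + 80*x - 192

Expanding det(x·I − A) (e.g. by cofactor expansion or by noting that A is similar to its Jordan form J, which has the same characteristic polynomial as A) gives
  χ_A(x) = x^4 - 9*x^3 + 12*x^2 + 80*x - 192
which factors as (x - 4)^3*(x + 3). The eigenvalues (with algebraic multiplicities) are λ = -3 with multiplicity 1, λ = 4 with multiplicity 3.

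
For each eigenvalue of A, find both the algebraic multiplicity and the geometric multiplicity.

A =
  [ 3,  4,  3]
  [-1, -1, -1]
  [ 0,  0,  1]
λ = 1: alg = 3, geom = 1

Step 1 — factor the characteristic polynomial to read off the algebraic multiplicities:
  χ_A(x) = (x - 1)^3

Step 2 — compute geometric multiplicities via the rank-nullity identity g(λ) = n − rank(A − λI):
  rank(A − (1)·I) = 2, so dim ker(A − (1)·I) = n − 2 = 1

Summary:
  λ = 1: algebraic multiplicity = 3, geometric multiplicity = 1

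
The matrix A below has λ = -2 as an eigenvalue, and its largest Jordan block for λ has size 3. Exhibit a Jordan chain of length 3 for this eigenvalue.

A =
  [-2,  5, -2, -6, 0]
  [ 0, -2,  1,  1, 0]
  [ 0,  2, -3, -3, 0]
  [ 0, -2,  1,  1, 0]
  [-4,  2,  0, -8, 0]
A Jordan chain for λ = -2 of length 3:
v_1 = (1, 0, 0, 0, 2)ᵀ
v_2 = (-2, 1, -1, 1, 0)ᵀ
v_3 = (0, 0, 1, 0, 0)ᵀ

Let N = A − (-2)·I. We want v_3 with N^3 v_3 = 0 but N^2 v_3 ≠ 0; then v_{j-1} := N · v_j for j = 3, …, 2.

Pick v_3 = (0, 0, 1, 0, 0)ᵀ.
Then v_2 = N · v_3 = (-2, 1, -1, 1, 0)ᵀ.
Then v_1 = N · v_2 = (1, 0, 0, 0, 2)ᵀ.

Sanity check: (A − (-2)·I) v_1 = (0, 0, 0, 0, 0)ᵀ = 0. ✓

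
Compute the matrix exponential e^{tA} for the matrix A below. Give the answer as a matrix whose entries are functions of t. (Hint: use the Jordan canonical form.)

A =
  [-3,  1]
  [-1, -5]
e^{tA} =
  [t*exp(-4*t) + exp(-4*t), t*exp(-4*t)]
  [-t*exp(-4*t), -t*exp(-4*t) + exp(-4*t)]

Strategy: write A = P · J · P⁻¹ where J is a Jordan canonical form, so e^{tA} = P · e^{tJ} · P⁻¹, and e^{tJ} can be computed block-by-block.

A has Jordan form
J =
  [-4,  1]
  [ 0, -4]
(up to reordering of blocks).

Per-block formulas:
  For a 2×2 Jordan block J_2(-4): exp(t · J_2(-4)) = e^(-4t)·(I + t·N), where N is the 2×2 nilpotent shift.

After assembling e^{tJ} and conjugating by P, we get:

e^{tA} =
  [t*exp(-4*t) + exp(-4*t), t*exp(-4*t)]
  [-t*exp(-4*t), -t*exp(-4*t) + exp(-4*t)]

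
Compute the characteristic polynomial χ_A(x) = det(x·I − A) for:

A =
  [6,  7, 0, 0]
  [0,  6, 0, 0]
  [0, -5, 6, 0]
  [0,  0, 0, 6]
x^4 - 24*x^3 + 216*x^2 - 864*x + 1296

Expanding det(x·I − A) (e.g. by cofactor expansion or by noting that A is similar to its Jordan form J, which has the same characteristic polynomial as A) gives
  χ_A(x) = x^4 - 24*x^3 + 216*x^2 - 864*x + 1296
which factors as (x - 6)^4. The eigenvalues (with algebraic multiplicities) are λ = 6 with multiplicity 4.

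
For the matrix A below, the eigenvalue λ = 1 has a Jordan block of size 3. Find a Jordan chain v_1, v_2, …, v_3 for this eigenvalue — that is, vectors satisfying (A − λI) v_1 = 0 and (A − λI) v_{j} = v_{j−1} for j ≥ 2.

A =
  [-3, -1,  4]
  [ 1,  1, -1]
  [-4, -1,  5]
A Jordan chain for λ = 1 of length 3:
v_1 = (-1, 0, -1)ᵀ
v_2 = (-4, 1, -4)ᵀ
v_3 = (1, 0, 0)ᵀ

Let N = A − (1)·I. We want v_3 with N^3 v_3 = 0 but N^2 v_3 ≠ 0; then v_{j-1} := N · v_j for j = 3, …, 2.

Pick v_3 = (1, 0, 0)ᵀ.
Then v_2 = N · v_3 = (-4, 1, -4)ᵀ.
Then v_1 = N · v_2 = (-1, 0, -1)ᵀ.

Sanity check: (A − (1)·I) v_1 = (0, 0, 0)ᵀ = 0. ✓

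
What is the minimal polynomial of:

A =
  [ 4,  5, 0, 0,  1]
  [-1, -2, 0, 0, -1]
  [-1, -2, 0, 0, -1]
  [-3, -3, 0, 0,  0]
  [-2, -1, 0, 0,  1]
x^3 - 3*x^2

The characteristic polynomial is χ_A(x) = x^4*(x - 3), so the eigenvalues are known. The minimal polynomial is
  m_A(x) = Π_λ (x − λ)^{k_λ}
where k_λ is the size of the *largest* Jordan block for λ (equivalently, the smallest k with (A − λI)^k v = 0 for every generalised eigenvector v of λ).

  λ = 0: largest Jordan block has size 2, contributing (x − 0)^2
  λ = 3: largest Jordan block has size 1, contributing (x − 3)

So m_A(x) = x^2*(x - 3) = x^3 - 3*x^2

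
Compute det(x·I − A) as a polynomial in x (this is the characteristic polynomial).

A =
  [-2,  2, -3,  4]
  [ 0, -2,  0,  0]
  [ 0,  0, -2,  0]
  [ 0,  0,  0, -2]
x^4 + 8*x^3 + 24*x^2 + 32*x + 16

Expanding det(x·I − A) (e.g. by cofactor expansion or by noting that A is similar to its Jordan form J, which has the same characteristic polynomial as A) gives
  χ_A(x) = x^4 + 8*x^3 + 24*x^2 + 32*x + 16
which factors as (x + 2)^4. The eigenvalues (with algebraic multiplicities) are λ = -2 with multiplicity 4.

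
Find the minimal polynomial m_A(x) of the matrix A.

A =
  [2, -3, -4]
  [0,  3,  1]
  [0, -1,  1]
x^3 - 6*x^2 + 12*x - 8

The characteristic polynomial is χ_A(x) = (x - 2)^3, so the eigenvalues are known. The minimal polynomial is
  m_A(x) = Π_λ (x − λ)^{k_λ}
where k_λ is the size of the *largest* Jordan block for λ (equivalently, the smallest k with (A − λI)^k v = 0 for every generalised eigenvector v of λ).

  λ = 2: largest Jordan block has size 3, contributing (x − 2)^3

So m_A(x) = (x - 2)^3 = x^3 - 6*x^2 + 12*x - 8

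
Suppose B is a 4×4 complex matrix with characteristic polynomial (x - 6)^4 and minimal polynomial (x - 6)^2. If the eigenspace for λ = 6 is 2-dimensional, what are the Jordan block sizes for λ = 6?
Block sizes for λ = 6: [2, 2]

Step 1 — from the characteristic polynomial, algebraic multiplicity of λ = 6 is 4. From dim ker(B − (6)·I) = 2, there are exactly 2 Jordan blocks for λ = 6.
Step 2 — from the minimal polynomial, the factor (x − 6)^2 tells us the largest block for λ = 6 has size 2.
Step 3 — with total size 4, 2 blocks, and largest block 2, the block sizes (in nonincreasing order) are [2, 2].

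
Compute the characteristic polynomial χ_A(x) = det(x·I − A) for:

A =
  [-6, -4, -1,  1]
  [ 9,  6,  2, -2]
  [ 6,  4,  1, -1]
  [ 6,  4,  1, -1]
x^4

Expanding det(x·I − A) (e.g. by cofactor expansion or by noting that A is similar to its Jordan form J, which has the same characteristic polynomial as A) gives
  χ_A(x) = x^4
which factors as x^4. The eigenvalues (with algebraic multiplicities) are λ = 0 with multiplicity 4.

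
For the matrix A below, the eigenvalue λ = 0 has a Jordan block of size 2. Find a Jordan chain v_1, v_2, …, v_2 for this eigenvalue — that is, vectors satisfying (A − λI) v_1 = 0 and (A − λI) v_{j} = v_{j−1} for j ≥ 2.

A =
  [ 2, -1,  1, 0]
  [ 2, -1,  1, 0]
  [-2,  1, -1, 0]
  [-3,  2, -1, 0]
A Jordan chain for λ = 0 of length 2:
v_1 = (2, 2, -2, -3)ᵀ
v_2 = (1, 0, 0, 0)ᵀ

Let N = A − (0)·I. We want v_2 with N^2 v_2 = 0 but N^1 v_2 ≠ 0; then v_{j-1} := N · v_j for j = 2, …, 2.

Pick v_2 = (1, 0, 0, 0)ᵀ.
Then v_1 = N · v_2 = (2, 2, -2, -3)ᵀ.

Sanity check: (A − (0)·I) v_1 = (0, 0, 0, 0)ᵀ = 0. ✓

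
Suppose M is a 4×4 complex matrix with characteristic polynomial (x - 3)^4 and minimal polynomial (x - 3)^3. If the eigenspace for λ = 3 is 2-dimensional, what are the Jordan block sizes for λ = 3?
Block sizes for λ = 3: [3, 1]

Step 1 — from the characteristic polynomial, algebraic multiplicity of λ = 3 is 4. From dim ker(M − (3)·I) = 2, there are exactly 2 Jordan blocks for λ = 3.
Step 2 — from the minimal polynomial, the factor (x − 3)^3 tells us the largest block for λ = 3 has size 3.
Step 3 — with total size 4, 2 blocks, and largest block 3, the block sizes (in nonincreasing order) are [3, 1].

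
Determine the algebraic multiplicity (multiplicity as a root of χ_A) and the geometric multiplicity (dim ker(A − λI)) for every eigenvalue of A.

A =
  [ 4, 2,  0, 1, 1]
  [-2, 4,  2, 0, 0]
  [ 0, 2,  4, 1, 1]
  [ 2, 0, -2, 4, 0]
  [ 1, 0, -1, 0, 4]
λ = 4: alg = 5, geom = 3

Step 1 — factor the characteristic polynomial to read off the algebraic multiplicities:
  χ_A(x) = (x - 4)^5

Step 2 — compute geometric multiplicities via the rank-nullity identity g(λ) = n − rank(A − λI):
  rank(A − (4)·I) = 2, so dim ker(A − (4)·I) = n − 2 = 3

Summary:
  λ = 4: algebraic multiplicity = 5, geometric multiplicity = 3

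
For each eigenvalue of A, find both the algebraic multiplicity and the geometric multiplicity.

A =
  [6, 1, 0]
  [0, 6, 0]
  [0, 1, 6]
λ = 6: alg = 3, geom = 2

Step 1 — factor the characteristic polynomial to read off the algebraic multiplicities:
  χ_A(x) = (x - 6)^3

Step 2 — compute geometric multiplicities via the rank-nullity identity g(λ) = n − rank(A − λI):
  rank(A − (6)·I) = 1, so dim ker(A − (6)·I) = n − 1 = 2

Summary:
  λ = 6: algebraic multiplicity = 3, geometric multiplicity = 2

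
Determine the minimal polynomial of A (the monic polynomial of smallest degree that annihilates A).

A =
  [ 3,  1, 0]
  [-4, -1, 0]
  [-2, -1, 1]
x^2 - 2*x + 1

The characteristic polynomial is χ_A(x) = (x - 1)^3, so the eigenvalues are known. The minimal polynomial is
  m_A(x) = Π_λ (x − λ)^{k_λ}
where k_λ is the size of the *largest* Jordan block for λ (equivalently, the smallest k with (A − λI)^k v = 0 for every generalised eigenvector v of λ).

  λ = 1: largest Jordan block has size 2, contributing (x − 1)^2

So m_A(x) = (x - 1)^2 = x^2 - 2*x + 1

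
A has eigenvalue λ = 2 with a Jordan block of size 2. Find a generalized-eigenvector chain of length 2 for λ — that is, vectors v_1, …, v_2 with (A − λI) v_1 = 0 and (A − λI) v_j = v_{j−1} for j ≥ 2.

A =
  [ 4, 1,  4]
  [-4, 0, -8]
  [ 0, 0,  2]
A Jordan chain for λ = 2 of length 2:
v_1 = (2, -4, 0)ᵀ
v_2 = (1, 0, 0)ᵀ

Let N = A − (2)·I. We want v_2 with N^2 v_2 = 0 but N^1 v_2 ≠ 0; then v_{j-1} := N · v_j for j = 2, …, 2.

Pick v_2 = (1, 0, 0)ᵀ.
Then v_1 = N · v_2 = (2, -4, 0)ᵀ.

Sanity check: (A − (2)·I) v_1 = (0, 0, 0)ᵀ = 0. ✓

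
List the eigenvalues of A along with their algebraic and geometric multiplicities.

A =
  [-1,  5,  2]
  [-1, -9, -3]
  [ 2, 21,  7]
λ = -1: alg = 3, geom = 1

Step 1 — factor the characteristic polynomial to read off the algebraic multiplicities:
  χ_A(x) = (x + 1)^3

Step 2 — compute geometric multiplicities via the rank-nullity identity g(λ) = n − rank(A − λI):
  rank(A − (-1)·I) = 2, so dim ker(A − (-1)·I) = n − 2 = 1

Summary:
  λ = -1: algebraic multiplicity = 3, geometric multiplicity = 1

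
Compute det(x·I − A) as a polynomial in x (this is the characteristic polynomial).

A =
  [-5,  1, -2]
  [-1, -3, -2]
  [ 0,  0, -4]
x^3 + 12*x^2 + 48*x + 64

Expanding det(x·I − A) (e.g. by cofactor expansion or by noting that A is similar to its Jordan form J, which has the same characteristic polynomial as A) gives
  χ_A(x) = x^3 + 12*x^2 + 48*x + 64
which factors as (x + 4)^3. The eigenvalues (with algebraic multiplicities) are λ = -4 with multiplicity 3.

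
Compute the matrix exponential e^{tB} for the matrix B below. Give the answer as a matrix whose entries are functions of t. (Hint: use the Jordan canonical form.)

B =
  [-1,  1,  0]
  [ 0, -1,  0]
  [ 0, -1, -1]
e^{tB} =
  [exp(-t), t*exp(-t), 0]
  [0, exp(-t), 0]
  [0, -t*exp(-t), exp(-t)]

Strategy: write B = P · J · P⁻¹ where J is a Jordan canonical form, so e^{tB} = P · e^{tJ} · P⁻¹, and e^{tJ} can be computed block-by-block.

B has Jordan form
J =
  [-1,  1,  0]
  [ 0, -1,  0]
  [ 0,  0, -1]
(up to reordering of blocks).

Per-block formulas:
  For a 1×1 block at λ = -1: exp(t · [-1]) = [e^(-1t)].
  For a 2×2 Jordan block J_2(-1): exp(t · J_2(-1)) = e^(-1t)·(I + t·N), where N is the 2×2 nilpotent shift.

After assembling e^{tJ} and conjugating by P, we get:

e^{tB} =
  [exp(-t), t*exp(-t), 0]
  [0, exp(-t), 0]
  [0, -t*exp(-t), exp(-t)]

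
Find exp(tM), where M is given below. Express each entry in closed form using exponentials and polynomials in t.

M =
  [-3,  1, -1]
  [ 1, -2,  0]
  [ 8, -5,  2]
e^{tM} =
  [-3*t^2*exp(-t)/2 - 2*t*exp(-t) + exp(-t), t^2*exp(-t) + t*exp(-t), -t^2*exp(-t)/2 - t*exp(-t)]
  [-3*t^2*exp(-t)/2 + t*exp(-t), t^2*exp(-t) - t*exp(-t) + exp(-t), -t^2*exp(-t)/2]
  [3*t^2*exp(-t)/2 + 8*t*exp(-t), -t^2*exp(-t) - 5*t*exp(-t), t^2*exp(-t)/2 + 3*t*exp(-t) + exp(-t)]

Strategy: write M = P · J · P⁻¹ where J is a Jordan canonical form, so e^{tM} = P · e^{tJ} · P⁻¹, and e^{tJ} can be computed block-by-block.

M has Jordan form
J =
  [-1,  1,  0]
  [ 0, -1,  1]
  [ 0,  0, -1]
(up to reordering of blocks).

Per-block formulas:
  For a 3×3 Jordan block J_3(-1): exp(t · J_3(-1)) = e^(-1t)·(I + t·N + (t^2/2)·N^2), where N is the 3×3 nilpotent shift.

After assembling e^{tJ} and conjugating by P, we get:

e^{tM} =
  [-3*t^2*exp(-t)/2 - 2*t*exp(-t) + exp(-t), t^2*exp(-t) + t*exp(-t), -t^2*exp(-t)/2 - t*exp(-t)]
  [-3*t^2*exp(-t)/2 + t*exp(-t), t^2*exp(-t) - t*exp(-t) + exp(-t), -t^2*exp(-t)/2]
  [3*t^2*exp(-t)/2 + 8*t*exp(-t), -t^2*exp(-t) - 5*t*exp(-t), t^2*exp(-t)/2 + 3*t*exp(-t) + exp(-t)]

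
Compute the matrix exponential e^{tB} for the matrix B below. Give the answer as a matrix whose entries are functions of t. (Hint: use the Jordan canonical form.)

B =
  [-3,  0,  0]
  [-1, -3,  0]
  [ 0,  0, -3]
e^{tB} =
  [exp(-3*t), 0, 0]
  [-t*exp(-3*t), exp(-3*t), 0]
  [0, 0, exp(-3*t)]

Strategy: write B = P · J · P⁻¹ where J is a Jordan canonical form, so e^{tB} = P · e^{tJ} · P⁻¹, and e^{tJ} can be computed block-by-block.

B has Jordan form
J =
  [-3,  1,  0]
  [ 0, -3,  0]
  [ 0,  0, -3]
(up to reordering of blocks).

Per-block formulas:
  For a 2×2 Jordan block J_2(-3): exp(t · J_2(-3)) = e^(-3t)·(I + t·N), where N is the 2×2 nilpotent shift.
  For a 1×1 block at λ = -3: exp(t · [-3]) = [e^(-3t)].

After assembling e^{tJ} and conjugating by P, we get:

e^{tB} =
  [exp(-3*t), 0, 0]
  [-t*exp(-3*t), exp(-3*t), 0]
  [0, 0, exp(-3*t)]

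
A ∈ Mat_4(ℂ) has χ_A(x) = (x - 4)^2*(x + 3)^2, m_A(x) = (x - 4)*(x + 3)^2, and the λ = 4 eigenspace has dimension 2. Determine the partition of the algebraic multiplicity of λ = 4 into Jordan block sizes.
Block sizes for λ = 4: [1, 1]

Step 1 — from the characteristic polynomial, algebraic multiplicity of λ = 4 is 2. From dim ker(A − (4)·I) = 2, there are exactly 2 Jordan blocks for λ = 4.
Step 2 — from the minimal polynomial, the factor (x − 4) tells us the largest block for λ = 4 has size 1.
Step 3 — with total size 2, 2 blocks, and largest block 1, the block sizes (in nonincreasing order) are [1, 1].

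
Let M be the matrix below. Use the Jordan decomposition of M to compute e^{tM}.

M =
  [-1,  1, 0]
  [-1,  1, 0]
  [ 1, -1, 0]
e^{tM} =
  [1 - t, t, 0]
  [-t, t + 1, 0]
  [t, -t, 1]

Strategy: write M = P · J · P⁻¹ where J is a Jordan canonical form, so e^{tM} = P · e^{tJ} · P⁻¹, and e^{tJ} can be computed block-by-block.

M has Jordan form
J =
  [0, 1, 0]
  [0, 0, 0]
  [0, 0, 0]
(up to reordering of blocks).

Per-block formulas:
  For a 2×2 Jordan block J_2(0): exp(t · J_2(0)) = e^(0t)·(I + t·N), where N is the 2×2 nilpotent shift.
  For a 1×1 block at λ = 0: exp(t · [0]) = [e^(0t)].

After assembling e^{tJ} and conjugating by P, we get:

e^{tM} =
  [1 - t, t, 0]
  [-t, t + 1, 0]
  [t, -t, 1]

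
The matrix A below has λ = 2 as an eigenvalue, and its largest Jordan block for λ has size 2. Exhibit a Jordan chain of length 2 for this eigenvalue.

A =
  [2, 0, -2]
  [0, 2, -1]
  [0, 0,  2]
A Jordan chain for λ = 2 of length 2:
v_1 = (-2, -1, 0)ᵀ
v_2 = (0, 0, 1)ᵀ

Let N = A − (2)·I. We want v_2 with N^2 v_2 = 0 but N^1 v_2 ≠ 0; then v_{j-1} := N · v_j for j = 2, …, 2.

Pick v_2 = (0, 0, 1)ᵀ.
Then v_1 = N · v_2 = (-2, -1, 0)ᵀ.

Sanity check: (A − (2)·I) v_1 = (0, 0, 0)ᵀ = 0. ✓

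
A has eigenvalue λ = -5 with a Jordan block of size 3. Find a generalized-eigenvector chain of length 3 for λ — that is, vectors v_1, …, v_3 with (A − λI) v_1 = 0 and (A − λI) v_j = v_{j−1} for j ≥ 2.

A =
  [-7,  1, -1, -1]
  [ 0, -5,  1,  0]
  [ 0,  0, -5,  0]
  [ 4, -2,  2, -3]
A Jordan chain for λ = -5 of length 3:
v_1 = (1, 0, 0, -2)ᵀ
v_2 = (-1, 1, 0, 2)ᵀ
v_3 = (0, 0, 1, 0)ᵀ

Let N = A − (-5)·I. We want v_3 with N^3 v_3 = 0 but N^2 v_3 ≠ 0; then v_{j-1} := N · v_j for j = 3, …, 2.

Pick v_3 = (0, 0, 1, 0)ᵀ.
Then v_2 = N · v_3 = (-1, 1, 0, 2)ᵀ.
Then v_1 = N · v_2 = (1, 0, 0, -2)ᵀ.

Sanity check: (A − (-5)·I) v_1 = (0, 0, 0, 0)ᵀ = 0. ✓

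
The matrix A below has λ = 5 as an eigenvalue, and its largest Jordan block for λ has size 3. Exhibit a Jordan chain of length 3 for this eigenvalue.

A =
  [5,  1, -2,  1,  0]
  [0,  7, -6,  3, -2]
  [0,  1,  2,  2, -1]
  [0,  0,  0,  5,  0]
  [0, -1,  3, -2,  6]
A Jordan chain for λ = 5 of length 3:
v_1 = (-1, -2, -1, 0, 1)ᵀ
v_2 = (1, 3, 2, 0, -2)ᵀ
v_3 = (0, 0, 0, 1, 0)ᵀ

Let N = A − (5)·I. We want v_3 with N^3 v_3 = 0 but N^2 v_3 ≠ 0; then v_{j-1} := N · v_j for j = 3, …, 2.

Pick v_3 = (0, 0, 0, 1, 0)ᵀ.
Then v_2 = N · v_3 = (1, 3, 2, 0, -2)ᵀ.
Then v_1 = N · v_2 = (-1, -2, -1, 0, 1)ᵀ.

Sanity check: (A − (5)·I) v_1 = (0, 0, 0, 0, 0)ᵀ = 0. ✓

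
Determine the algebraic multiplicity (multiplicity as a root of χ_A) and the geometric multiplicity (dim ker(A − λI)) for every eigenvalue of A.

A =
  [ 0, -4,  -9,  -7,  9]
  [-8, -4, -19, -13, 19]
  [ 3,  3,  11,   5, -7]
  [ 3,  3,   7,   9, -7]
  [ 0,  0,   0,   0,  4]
λ = 4: alg = 5, geom = 3

Step 1 — factor the characteristic polynomial to read off the algebraic multiplicities:
  χ_A(x) = (x - 4)^5

Step 2 — compute geometric multiplicities via the rank-nullity identity g(λ) = n − rank(A − λI):
  rank(A − (4)·I) = 2, so dim ker(A − (4)·I) = n − 2 = 3

Summary:
  λ = 4: algebraic multiplicity = 5, geometric multiplicity = 3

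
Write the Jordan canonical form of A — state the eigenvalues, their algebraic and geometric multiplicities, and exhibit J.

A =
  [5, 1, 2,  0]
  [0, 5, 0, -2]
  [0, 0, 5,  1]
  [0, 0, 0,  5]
J_2(5) ⊕ J_2(5)

The characteristic polynomial is
  det(x·I − A) = x^4 - 20*x^3 + 150*x^2 - 500*x + 625 = (x - 5)^4

Eigenvalues and multiplicities (the geometric multiplicity of λ is n − rank(A − λI), which equals the number of Jordan blocks for λ):
  λ = 5: algebraic multiplicity = 4, geometric multiplicity = 2

Determining the block sizes for each eigenvalue:
  λ = 5: with am = 4 and gm = 2, the partition is not yet determined (e.g. several partitions of 4 into 2 parts exist). Let N = A − (5)·I. Computing rank(N^1) = 2, rank(N^2) = 0; the number of blocks of size ≥ j is rank(N^{j−1}) − rank(N^j), giving [2, 2]. So we have 2 block(s) of size 2 → block sizes [2, 2]

Assembling the blocks gives a Jordan form
J =
  [5, 1, 0, 0]
  [0, 5, 0, 0]
  [0, 0, 5, 1]
  [0, 0, 0, 5]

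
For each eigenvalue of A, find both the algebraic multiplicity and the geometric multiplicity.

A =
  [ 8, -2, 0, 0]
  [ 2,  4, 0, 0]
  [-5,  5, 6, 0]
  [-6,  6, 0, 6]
λ = 6: alg = 4, geom = 3

Step 1 — factor the characteristic polynomial to read off the algebraic multiplicities:
  χ_A(x) = (x - 6)^4

Step 2 — compute geometric multiplicities via the rank-nullity identity g(λ) = n − rank(A − λI):
  rank(A − (6)·I) = 1, so dim ker(A − (6)·I) = n − 1 = 3

Summary:
  λ = 6: algebraic multiplicity = 4, geometric multiplicity = 3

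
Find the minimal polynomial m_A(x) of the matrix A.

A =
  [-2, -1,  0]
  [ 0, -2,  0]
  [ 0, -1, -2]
x^2 + 4*x + 4

The characteristic polynomial is χ_A(x) = (x + 2)^3, so the eigenvalues are known. The minimal polynomial is
  m_A(x) = Π_λ (x − λ)^{k_λ}
where k_λ is the size of the *largest* Jordan block for λ (equivalently, the smallest k with (A − λI)^k v = 0 for every generalised eigenvector v of λ).

  λ = -2: largest Jordan block has size 2, contributing (x + 2)^2

So m_A(x) = (x + 2)^2 = x^2 + 4*x + 4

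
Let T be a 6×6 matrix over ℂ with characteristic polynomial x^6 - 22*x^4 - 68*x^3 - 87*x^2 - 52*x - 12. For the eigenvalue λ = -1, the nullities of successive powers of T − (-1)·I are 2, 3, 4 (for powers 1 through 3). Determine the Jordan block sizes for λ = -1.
Block sizes for λ = -1: [3, 1]

From the dimensions of kernels of powers, the number of Jordan blocks of size at least j is d_j − d_{j−1} where d_j = dim ker(N^j) (with d_0 = 0). Computing the differences gives [2, 1, 1].
The number of blocks of size exactly k is (#blocks of size ≥ k) − (#blocks of size ≥ k + 1), so the partition is: 1 block(s) of size 1, 1 block(s) of size 3.
In nonincreasing order the block sizes are [3, 1].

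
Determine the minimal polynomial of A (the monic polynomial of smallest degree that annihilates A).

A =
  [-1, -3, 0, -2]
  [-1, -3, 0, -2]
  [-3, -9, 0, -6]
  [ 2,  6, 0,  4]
x^2

The characteristic polynomial is χ_A(x) = x^4, so the eigenvalues are known. The minimal polynomial is
  m_A(x) = Π_λ (x − λ)^{k_λ}
where k_λ is the size of the *largest* Jordan block for λ (equivalently, the smallest k with (A − λI)^k v = 0 for every generalised eigenvector v of λ).

  λ = 0: largest Jordan block has size 2, contributing (x − 0)^2

So m_A(x) = x^2 = x^2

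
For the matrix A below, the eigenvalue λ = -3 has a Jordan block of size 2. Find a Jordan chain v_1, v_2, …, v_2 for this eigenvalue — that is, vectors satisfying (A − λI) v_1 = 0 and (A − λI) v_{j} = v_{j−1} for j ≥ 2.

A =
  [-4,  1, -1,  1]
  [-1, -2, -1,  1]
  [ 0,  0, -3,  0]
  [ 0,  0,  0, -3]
A Jordan chain for λ = -3 of length 2:
v_1 = (-1, -1, 0, 0)ᵀ
v_2 = (1, 0, 0, 0)ᵀ

Let N = A − (-3)·I. We want v_2 with N^2 v_2 = 0 but N^1 v_2 ≠ 0; then v_{j-1} := N · v_j for j = 2, …, 2.

Pick v_2 = (1, 0, 0, 0)ᵀ.
Then v_1 = N · v_2 = (-1, -1, 0, 0)ᵀ.

Sanity check: (A − (-3)·I) v_1 = (0, 0, 0, 0)ᵀ = 0. ✓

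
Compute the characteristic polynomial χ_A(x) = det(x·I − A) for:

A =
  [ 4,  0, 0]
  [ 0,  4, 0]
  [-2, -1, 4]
x^3 - 12*x^2 + 48*x - 64

Expanding det(x·I − A) (e.g. by cofactor expansion or by noting that A is similar to its Jordan form J, which has the same characteristic polynomial as A) gives
  χ_A(x) = x^3 - 12*x^2 + 48*x - 64
which factors as (x - 4)^3. The eigenvalues (with algebraic multiplicities) are λ = 4 with multiplicity 3.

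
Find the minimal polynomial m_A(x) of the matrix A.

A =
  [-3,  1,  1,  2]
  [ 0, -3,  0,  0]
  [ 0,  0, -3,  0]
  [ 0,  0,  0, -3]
x^2 + 6*x + 9

The characteristic polynomial is χ_A(x) = (x + 3)^4, so the eigenvalues are known. The minimal polynomial is
  m_A(x) = Π_λ (x − λ)^{k_λ}
where k_λ is the size of the *largest* Jordan block for λ (equivalently, the smallest k with (A − λI)^k v = 0 for every generalised eigenvector v of λ).

  λ = -3: largest Jordan block has size 2, contributing (x + 3)^2

So m_A(x) = (x + 3)^2 = x^2 + 6*x + 9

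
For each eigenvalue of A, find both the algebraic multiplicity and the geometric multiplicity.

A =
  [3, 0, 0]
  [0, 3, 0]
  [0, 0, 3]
λ = 3: alg = 3, geom = 3

Step 1 — factor the characteristic polynomial to read off the algebraic multiplicities:
  χ_A(x) = (x - 3)^3

Step 2 — compute geometric multiplicities via the rank-nullity identity g(λ) = n − rank(A − λI):
  rank(A − (3)·I) = 0, so dim ker(A − (3)·I) = n − 0 = 3

Summary:
  λ = 3: algebraic multiplicity = 3, geometric multiplicity = 3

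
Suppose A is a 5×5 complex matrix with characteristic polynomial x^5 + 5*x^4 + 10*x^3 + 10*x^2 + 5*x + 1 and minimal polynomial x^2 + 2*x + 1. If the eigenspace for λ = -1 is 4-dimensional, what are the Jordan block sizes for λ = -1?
Block sizes for λ = -1: [2, 1, 1, 1]

Step 1 — from the characteristic polynomial, algebraic multiplicity of λ = -1 is 5. From dim ker(A − (-1)·I) = 4, there are exactly 4 Jordan blocks for λ = -1.
Step 2 — from the minimal polynomial, the factor (x + 1)^2 tells us the largest block for λ = -1 has size 2.
Step 3 — with total size 5, 4 blocks, and largest block 2, the block sizes (in nonincreasing order) are [2, 1, 1, 1].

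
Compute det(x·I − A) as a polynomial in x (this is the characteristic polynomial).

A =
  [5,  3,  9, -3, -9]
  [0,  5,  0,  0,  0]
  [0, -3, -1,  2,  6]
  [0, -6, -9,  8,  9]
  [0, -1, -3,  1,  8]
x^5 - 25*x^4 + 250*x^3 - 1250*x^2 + 3125*x - 3125

Expanding det(x·I − A) (e.g. by cofactor expansion or by noting that A is similar to its Jordan form J, which has the same characteristic polynomial as A) gives
  χ_A(x) = x^5 - 25*x^4 + 250*x^3 - 1250*x^2 + 3125*x - 3125
which factors as (x - 5)^5. The eigenvalues (with algebraic multiplicities) are λ = 5 with multiplicity 5.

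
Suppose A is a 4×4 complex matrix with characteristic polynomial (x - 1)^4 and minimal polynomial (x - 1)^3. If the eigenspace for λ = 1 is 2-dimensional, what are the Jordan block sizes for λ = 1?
Block sizes for λ = 1: [3, 1]

Step 1 — from the characteristic polynomial, algebraic multiplicity of λ = 1 is 4. From dim ker(A − (1)·I) = 2, there are exactly 2 Jordan blocks for λ = 1.
Step 2 — from the minimal polynomial, the factor (x − 1)^3 tells us the largest block for λ = 1 has size 3.
Step 3 — with total size 4, 2 blocks, and largest block 3, the block sizes (in nonincreasing order) are [3, 1].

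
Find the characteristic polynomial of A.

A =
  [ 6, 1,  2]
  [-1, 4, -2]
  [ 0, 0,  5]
x^3 - 15*x^2 + 75*x - 125

Expanding det(x·I − A) (e.g. by cofactor expansion or by noting that A is similar to its Jordan form J, which has the same characteristic polynomial as A) gives
  χ_A(x) = x^3 - 15*x^2 + 75*x - 125
which factors as (x - 5)^3. The eigenvalues (with algebraic multiplicities) are λ = 5 with multiplicity 3.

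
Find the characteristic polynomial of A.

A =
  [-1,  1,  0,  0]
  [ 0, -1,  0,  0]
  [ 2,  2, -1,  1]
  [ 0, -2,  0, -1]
x^4 + 4*x^3 + 6*x^2 + 4*x + 1

Expanding det(x·I − A) (e.g. by cofactor expansion or by noting that A is similar to its Jordan form J, which has the same characteristic polynomial as A) gives
  χ_A(x) = x^4 + 4*x^3 + 6*x^2 + 4*x + 1
which factors as (x + 1)^4. The eigenvalues (with algebraic multiplicities) are λ = -1 with multiplicity 4.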